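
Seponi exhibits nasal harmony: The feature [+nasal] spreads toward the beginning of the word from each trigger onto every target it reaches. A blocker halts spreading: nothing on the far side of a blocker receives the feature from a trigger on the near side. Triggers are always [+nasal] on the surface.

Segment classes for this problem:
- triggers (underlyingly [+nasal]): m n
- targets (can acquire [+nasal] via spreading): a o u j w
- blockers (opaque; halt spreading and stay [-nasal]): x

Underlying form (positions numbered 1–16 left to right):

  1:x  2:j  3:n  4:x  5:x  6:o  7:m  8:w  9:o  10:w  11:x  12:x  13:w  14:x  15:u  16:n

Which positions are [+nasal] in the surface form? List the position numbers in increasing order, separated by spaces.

2 3 6 7 15 16

From /n/ at 3 leftward: 2 /j/ → [+nasal]; 1 /x/ blocks.
From /m/ at 7 leftward: 6 /o/ → [+nasal]; 5 /x/ blocks.
From /n/ at 16 leftward: 15 /u/ → [+nasal]; 14 /x/ blocks.
Targets with no active source: positions 8 9 10 13 stay [-nasal].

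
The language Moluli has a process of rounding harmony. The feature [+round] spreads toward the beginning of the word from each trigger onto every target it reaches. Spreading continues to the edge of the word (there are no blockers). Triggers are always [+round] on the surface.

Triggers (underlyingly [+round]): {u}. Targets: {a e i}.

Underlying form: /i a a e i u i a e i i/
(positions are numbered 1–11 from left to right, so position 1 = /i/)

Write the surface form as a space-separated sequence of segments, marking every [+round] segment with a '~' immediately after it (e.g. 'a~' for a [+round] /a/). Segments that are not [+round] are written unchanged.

i~ a~ a~ e~ i~ u~ i a e i i

From /u/ at 6 leftward: 5 /i/ → [+round]; 4 /e/ → [+round]; 3 /a/ → [+round]; 2 /a/ → [+round]; 1 /i/ → [+round]; word edge.
Targets with no active source: positions 7 8 9 10 11 stay [-round].
[+round] positions on the surface: 1 2 3 4 5 6.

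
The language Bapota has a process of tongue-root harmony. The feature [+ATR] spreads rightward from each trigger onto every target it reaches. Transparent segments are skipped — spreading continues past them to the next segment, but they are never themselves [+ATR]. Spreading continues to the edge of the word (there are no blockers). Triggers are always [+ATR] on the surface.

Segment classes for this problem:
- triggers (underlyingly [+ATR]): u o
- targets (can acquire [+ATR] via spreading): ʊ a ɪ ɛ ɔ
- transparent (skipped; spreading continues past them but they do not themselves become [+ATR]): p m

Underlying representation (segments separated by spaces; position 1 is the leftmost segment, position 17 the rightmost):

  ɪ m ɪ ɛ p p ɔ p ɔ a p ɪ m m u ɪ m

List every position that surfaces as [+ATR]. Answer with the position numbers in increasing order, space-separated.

From /u/ at 15 rightward: 16 /ɪ/ → [+ATR]; 17 /m/ transparent; word edge.
Targets with no active source: positions 1 3 4 7 9 10 12 stay [-ATR].

15 16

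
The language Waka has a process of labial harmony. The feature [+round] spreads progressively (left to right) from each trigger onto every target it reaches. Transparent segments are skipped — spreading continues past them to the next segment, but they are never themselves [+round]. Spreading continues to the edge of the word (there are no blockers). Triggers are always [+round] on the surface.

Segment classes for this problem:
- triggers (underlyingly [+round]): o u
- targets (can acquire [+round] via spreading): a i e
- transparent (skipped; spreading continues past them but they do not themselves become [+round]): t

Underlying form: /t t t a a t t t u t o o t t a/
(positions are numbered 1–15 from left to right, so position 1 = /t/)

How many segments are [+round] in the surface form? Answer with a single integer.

4

From /u/ at 9 rightward: 10 /t/ transparent; 11 /o/ is itself a trigger — this domain ends here.
From /o/ at 11 rightward: 12 /o/ is itself a trigger — this domain ends here.
From /o/ at 12 rightward: 13 /t/ transparent; 14 /t/ transparent; 15 /a/ → [+round]; word edge.
Targets with no active source: positions 4 5 stay [-round].
[+round] positions on the surface: 9 11 12 15.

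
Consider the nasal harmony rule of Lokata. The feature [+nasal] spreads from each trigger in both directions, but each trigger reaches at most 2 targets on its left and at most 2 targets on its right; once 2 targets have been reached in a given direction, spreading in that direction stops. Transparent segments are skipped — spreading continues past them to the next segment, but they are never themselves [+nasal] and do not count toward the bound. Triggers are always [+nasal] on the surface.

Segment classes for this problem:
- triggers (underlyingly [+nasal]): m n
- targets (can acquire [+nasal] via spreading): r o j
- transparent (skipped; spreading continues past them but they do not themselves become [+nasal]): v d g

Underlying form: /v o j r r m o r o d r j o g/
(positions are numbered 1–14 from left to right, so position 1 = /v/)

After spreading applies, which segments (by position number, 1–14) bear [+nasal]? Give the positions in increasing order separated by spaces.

From /m/ at 6 rightward: 7 /o/ → [+nasal]; 8 /r/ → [+nasal]; bound reached.
From /m/ at 6 leftward: 5 /r/ → [+nasal]; 4 /r/ → [+nasal]; bound reached.
Targets with no active source: positions 2 3 9 11 12 13 stay [-nasal].

4 5 6 7 8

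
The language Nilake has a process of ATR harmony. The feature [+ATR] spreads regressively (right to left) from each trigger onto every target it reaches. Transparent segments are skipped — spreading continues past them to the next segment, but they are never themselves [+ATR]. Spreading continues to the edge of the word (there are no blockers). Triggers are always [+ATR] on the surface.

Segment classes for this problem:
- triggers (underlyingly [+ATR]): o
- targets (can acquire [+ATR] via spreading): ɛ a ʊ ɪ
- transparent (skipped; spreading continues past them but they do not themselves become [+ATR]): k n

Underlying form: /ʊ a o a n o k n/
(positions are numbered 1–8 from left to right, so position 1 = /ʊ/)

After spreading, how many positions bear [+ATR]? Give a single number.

From /o/ at 3 leftward: 2 /a/ → [+ATR]; 1 /ʊ/ → [+ATR]; word edge.
From /o/ at 6 leftward: 5 /n/ transparent; 4 /a/ → [+ATR]; 3 /o/ is itself a trigger — this domain ends here.
[+ATR] positions on the surface: 1 2 3 4 6.

5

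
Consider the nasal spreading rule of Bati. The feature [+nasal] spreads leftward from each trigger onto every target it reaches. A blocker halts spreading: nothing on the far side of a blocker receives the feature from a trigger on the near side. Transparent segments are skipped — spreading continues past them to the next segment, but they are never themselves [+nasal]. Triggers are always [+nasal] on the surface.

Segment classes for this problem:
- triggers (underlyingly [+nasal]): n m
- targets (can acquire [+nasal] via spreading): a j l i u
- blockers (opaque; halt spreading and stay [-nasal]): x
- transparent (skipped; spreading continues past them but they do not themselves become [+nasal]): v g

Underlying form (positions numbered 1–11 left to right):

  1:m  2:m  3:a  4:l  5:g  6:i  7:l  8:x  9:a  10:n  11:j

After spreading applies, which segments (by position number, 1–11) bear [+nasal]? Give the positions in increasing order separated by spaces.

1 2 9 10

From /m/ at 1 leftward: word edge.
From /m/ at 2 leftward: 1 /m/ is itself a trigger — this domain ends here.
From /n/ at 10 leftward: 9 /a/ → [+nasal]; 8 /x/ blocks.
Targets with no active source: positions 3 4 6 7 11 stay [-nasal].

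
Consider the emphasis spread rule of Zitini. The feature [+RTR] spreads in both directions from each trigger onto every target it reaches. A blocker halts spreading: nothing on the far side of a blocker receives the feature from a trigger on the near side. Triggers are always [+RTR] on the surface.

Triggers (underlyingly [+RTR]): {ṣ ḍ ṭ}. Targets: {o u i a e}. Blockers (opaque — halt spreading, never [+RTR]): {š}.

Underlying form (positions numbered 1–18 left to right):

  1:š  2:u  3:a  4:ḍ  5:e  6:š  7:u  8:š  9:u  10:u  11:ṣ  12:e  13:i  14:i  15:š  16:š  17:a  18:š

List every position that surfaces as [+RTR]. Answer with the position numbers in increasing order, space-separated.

From /ḍ/ at 4 rightward: 5 /e/ → [+RTR]; 6 /š/ blocks.
From /ḍ/ at 4 leftward: 3 /a/ → [+RTR]; 2 /u/ → [+RTR]; 1 /š/ blocks.
From /ṣ/ at 11 rightward: 12 /e/ → [+RTR]; 13 /i/ → [+RTR]; 14 /i/ → [+RTR]; 15 /š/ blocks.
From /ṣ/ at 11 leftward: 10 /u/ → [+RTR]; 9 /u/ → [+RTR]; 8 /š/ blocks.
Targets with no active source: positions 7 17 stay [-emphatic].

2 3 4 5 9 10 11 12 13 14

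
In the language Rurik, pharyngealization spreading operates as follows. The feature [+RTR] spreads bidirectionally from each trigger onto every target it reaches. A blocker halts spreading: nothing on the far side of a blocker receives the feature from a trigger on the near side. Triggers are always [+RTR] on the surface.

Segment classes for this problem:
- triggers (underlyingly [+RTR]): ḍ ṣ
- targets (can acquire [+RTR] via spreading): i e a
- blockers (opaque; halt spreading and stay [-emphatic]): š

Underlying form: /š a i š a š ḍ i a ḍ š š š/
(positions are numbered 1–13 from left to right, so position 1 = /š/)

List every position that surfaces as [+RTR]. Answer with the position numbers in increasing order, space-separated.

7 8 9 10

From /ḍ/ at 7 rightward: 8 /i/ → [+RTR]; 9 /a/ → [+RTR]; 10 /ḍ/ is itself a trigger — this domain ends here.
From /ḍ/ at 7 leftward: 6 /š/ blocks.
From /ḍ/ at 10 rightward: 11 /š/ blocks.
From /ḍ/ at 10 leftward: 9 /a/ → [+RTR]; 8 /i/ → [+RTR]; 7 /ḍ/ is itself a trigger — this domain ends here.
Targets with no active source: positions 2 3 5 stay [-emphatic].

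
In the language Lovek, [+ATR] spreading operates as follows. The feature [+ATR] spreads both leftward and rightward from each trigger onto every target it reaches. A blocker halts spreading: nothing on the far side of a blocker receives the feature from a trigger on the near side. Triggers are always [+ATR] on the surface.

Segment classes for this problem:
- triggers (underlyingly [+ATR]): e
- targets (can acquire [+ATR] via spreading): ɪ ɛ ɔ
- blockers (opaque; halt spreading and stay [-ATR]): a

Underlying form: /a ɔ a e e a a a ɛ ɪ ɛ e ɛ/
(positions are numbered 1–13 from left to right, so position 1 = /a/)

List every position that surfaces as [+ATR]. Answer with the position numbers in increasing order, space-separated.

From /e/ at 4 rightward: 5 /e/ is itself a trigger — this domain ends here.
From /e/ at 4 leftward: 3 /a/ blocks.
From /e/ at 5 rightward: 6 /a/ blocks.
From /e/ at 5 leftward: 4 /e/ is itself a trigger — this domain ends here.
From /e/ at 12 rightward: 13 /ɛ/ → [+ATR]; word edge.
From /e/ at 12 leftward: 11 /ɛ/ → [+ATR]; 10 /ɪ/ → [+ATR]; 9 /ɛ/ → [+ATR]; 8 /a/ blocks.
Target with no active source: position 2 stays [-ATR].

4 5 9 10 11 12 13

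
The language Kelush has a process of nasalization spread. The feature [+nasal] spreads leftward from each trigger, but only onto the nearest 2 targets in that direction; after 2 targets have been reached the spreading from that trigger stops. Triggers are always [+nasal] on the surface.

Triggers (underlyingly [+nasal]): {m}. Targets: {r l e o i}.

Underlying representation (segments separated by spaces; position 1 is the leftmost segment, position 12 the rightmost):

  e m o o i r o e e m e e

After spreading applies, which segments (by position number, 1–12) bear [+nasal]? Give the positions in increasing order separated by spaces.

From /m/ at 2 leftward: 1 /e/ → [+nasal]; word edge.
From /m/ at 10 leftward: 9 /e/ → [+nasal]; 8 /e/ → [+nasal]; bound reached.
Targets with no active source: positions 3 4 5 6 7 11 12 stay [-nasal].

1 2 8 9 10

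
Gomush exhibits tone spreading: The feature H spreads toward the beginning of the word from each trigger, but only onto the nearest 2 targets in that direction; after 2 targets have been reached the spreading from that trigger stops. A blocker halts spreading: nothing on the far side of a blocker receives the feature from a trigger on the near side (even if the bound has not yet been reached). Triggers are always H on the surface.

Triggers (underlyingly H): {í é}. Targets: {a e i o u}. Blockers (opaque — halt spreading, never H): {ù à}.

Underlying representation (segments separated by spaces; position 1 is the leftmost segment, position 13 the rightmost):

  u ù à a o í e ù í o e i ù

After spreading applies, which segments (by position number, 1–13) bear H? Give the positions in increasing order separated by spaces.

From /í/ at 6 leftward: 5 /o/ → H; 4 /a/ → H; bound reached.
From /í/ at 9 leftward: 8 /ù/ blocks.
Targets with no active source: positions 1 7 10 11 12 stay [-high tone].

4 5 6 9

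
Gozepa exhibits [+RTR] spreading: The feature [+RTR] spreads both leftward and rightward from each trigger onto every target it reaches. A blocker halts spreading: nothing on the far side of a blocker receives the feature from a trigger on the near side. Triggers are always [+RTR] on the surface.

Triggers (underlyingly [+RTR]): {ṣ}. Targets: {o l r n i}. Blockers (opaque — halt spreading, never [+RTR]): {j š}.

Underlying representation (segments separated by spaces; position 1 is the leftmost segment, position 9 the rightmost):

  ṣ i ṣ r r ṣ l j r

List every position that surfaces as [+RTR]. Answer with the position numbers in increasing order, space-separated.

1 2 3 4 5 6 7

From /ṣ/ at 1 rightward: 2 /i/ → [+RTR]; 3 /ṣ/ is itself a trigger — this domain ends here.
From /ṣ/ at 1 leftward: word edge.
From /ṣ/ at 3 rightward: 4 /r/ → [+RTR]; 5 /r/ → [+RTR]; 6 /ṣ/ is itself a trigger — this domain ends here.
From /ṣ/ at 3 leftward: 2 /i/ → [+RTR]; 1 /ṣ/ is itself a trigger — this domain ends here.
From /ṣ/ at 6 rightward: 7 /l/ → [+RTR]; 8 /j/ blocks.
From /ṣ/ at 6 leftward: 5 /r/ → [+RTR]; 4 /r/ → [+RTR]; 3 /ṣ/ is itself a trigger — this domain ends here.
Target with no active source: position 9 stays [-emphatic].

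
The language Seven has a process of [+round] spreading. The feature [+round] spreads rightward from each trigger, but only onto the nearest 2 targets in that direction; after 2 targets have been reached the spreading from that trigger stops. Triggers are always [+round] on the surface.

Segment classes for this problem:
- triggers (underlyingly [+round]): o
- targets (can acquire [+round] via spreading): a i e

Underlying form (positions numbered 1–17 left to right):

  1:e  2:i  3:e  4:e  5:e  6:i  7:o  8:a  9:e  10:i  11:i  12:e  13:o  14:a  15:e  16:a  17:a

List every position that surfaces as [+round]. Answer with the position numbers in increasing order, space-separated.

7 8 9 13 14 15

From /o/ at 7 rightward: 8 /a/ → [+round]; 9 /e/ → [+round]; bound reached.
From /o/ at 13 rightward: 14 /a/ → [+round]; 15 /e/ → [+round]; bound reached.
Targets with no active source: positions 1 2 3 4 5 6 10 11 12 16 17 stay [-round].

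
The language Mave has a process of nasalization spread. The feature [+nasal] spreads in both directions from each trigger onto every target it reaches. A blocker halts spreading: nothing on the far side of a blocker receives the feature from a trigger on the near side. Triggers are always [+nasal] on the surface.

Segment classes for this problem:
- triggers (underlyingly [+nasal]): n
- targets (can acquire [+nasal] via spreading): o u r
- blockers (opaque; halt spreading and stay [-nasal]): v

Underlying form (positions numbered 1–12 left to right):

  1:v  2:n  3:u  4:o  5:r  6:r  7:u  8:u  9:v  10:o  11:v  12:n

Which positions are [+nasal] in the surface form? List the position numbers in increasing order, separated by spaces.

2 3 4 5 6 7 8 12

From /n/ at 2 rightward: 3 /u/ → [+nasal]; 4 /o/ → [+nasal]; 5 /r/ → [+nasal]; 6 /r/ → [+nasal]; 7 /u/ → [+nasal]; 8 /u/ → [+nasal]; 9 /v/ blocks.
From /n/ at 2 leftward: 1 /v/ blocks.
From /n/ at 12 rightward: word edge.
From /n/ at 12 leftward: 11 /v/ blocks.
Target with no active source: position 10 stays [-nasal].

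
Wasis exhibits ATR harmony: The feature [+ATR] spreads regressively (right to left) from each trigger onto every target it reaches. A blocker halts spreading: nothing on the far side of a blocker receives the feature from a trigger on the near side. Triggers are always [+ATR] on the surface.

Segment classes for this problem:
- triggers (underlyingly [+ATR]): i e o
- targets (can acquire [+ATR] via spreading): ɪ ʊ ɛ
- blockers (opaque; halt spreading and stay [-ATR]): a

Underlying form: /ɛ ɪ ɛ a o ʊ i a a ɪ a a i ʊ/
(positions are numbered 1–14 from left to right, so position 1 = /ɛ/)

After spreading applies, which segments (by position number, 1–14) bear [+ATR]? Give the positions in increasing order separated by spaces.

5 6 7 13

From /o/ at 5 leftward: 4 /a/ blocks.
From /i/ at 7 leftward: 6 /ʊ/ → [+ATR]; 5 /o/ is itself a trigger — this domain ends here.
From /i/ at 13 leftward: 12 /a/ blocks.
Targets with no active source: positions 1 2 3 10 14 stay [-ATR].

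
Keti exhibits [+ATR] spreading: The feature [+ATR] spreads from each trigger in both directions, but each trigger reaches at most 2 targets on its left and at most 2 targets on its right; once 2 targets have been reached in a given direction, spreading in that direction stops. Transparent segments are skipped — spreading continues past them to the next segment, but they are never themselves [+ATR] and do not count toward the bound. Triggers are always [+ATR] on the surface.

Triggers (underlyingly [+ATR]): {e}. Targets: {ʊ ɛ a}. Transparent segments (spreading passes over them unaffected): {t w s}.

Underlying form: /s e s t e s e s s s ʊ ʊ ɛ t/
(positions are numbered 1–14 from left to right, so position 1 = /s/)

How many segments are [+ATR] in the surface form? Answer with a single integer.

From /e/ at 2 rightward: 3 /s/ transparent; 4 /t/ transparent; 5 /e/ is itself a trigger — this domain ends here.
From /e/ at 2 leftward: 1 /s/ transparent; word edge.
From /e/ at 5 rightward: 6 /s/ transparent; 7 /e/ is itself a trigger — this domain ends here.
From /e/ at 5 leftward: 4 /t/ transparent; 3 /s/ transparent; 2 /e/ is itself a trigger — this domain ends here.
From /e/ at 7 rightward: 8 /s/ transparent; 9 /s/ transparent; 10 /s/ transparent; 11 /ʊ/ → [+ATR]; 12 /ʊ/ → [+ATR]; bound reached.
From /e/ at 7 leftward: 6 /s/ transparent; 5 /e/ is itself a trigger — this domain ends here.
Target with no active source: position 13 stays [-ATR].
[+ATR] positions on the surface: 2 5 7 11 12.

5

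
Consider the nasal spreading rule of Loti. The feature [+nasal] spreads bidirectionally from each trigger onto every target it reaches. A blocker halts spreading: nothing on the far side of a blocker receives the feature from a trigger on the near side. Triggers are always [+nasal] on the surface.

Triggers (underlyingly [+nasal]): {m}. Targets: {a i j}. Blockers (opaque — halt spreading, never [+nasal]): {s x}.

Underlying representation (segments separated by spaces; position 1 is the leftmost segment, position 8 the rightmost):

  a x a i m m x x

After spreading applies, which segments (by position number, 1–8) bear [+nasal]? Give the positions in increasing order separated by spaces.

From /m/ at 5 rightward: 6 /m/ is itself a trigger — this domain ends here.
From /m/ at 5 leftward: 4 /i/ → [+nasal]; 3 /a/ → [+nasal]; 2 /x/ blocks.
From /m/ at 6 rightward: 7 /x/ blocks.
From /m/ at 6 leftward: 5 /m/ is itself a trigger — this domain ends here.
Target with no active source: position 1 stays [-nasal].

3 4 5 6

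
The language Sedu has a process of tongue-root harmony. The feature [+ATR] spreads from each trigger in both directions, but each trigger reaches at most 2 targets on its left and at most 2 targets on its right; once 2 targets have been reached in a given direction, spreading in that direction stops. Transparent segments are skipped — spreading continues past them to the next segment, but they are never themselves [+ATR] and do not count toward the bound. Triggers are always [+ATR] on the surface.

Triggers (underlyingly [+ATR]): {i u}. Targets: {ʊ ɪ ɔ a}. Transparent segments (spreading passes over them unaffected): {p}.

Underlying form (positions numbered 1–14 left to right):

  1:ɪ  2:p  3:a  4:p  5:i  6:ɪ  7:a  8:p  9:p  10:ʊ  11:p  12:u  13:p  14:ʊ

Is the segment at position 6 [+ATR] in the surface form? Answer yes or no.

yes

From /i/ at 5 rightward: 6 /ɪ/ → [+ATR]; 7 /a/ → [+ATR]; bound reached.
From /i/ at 5 leftward: 4 /p/ transparent; 3 /a/ → [+ATR]; 2 /p/ transparent; 1 /ɪ/ → [+ATR]; bound reached.
From /u/ at 12 rightward: 13 /p/ transparent; 14 /ʊ/ → [+ATR]; word edge.
From /u/ at 12 leftward: 11 /p/ transparent; 10 /ʊ/ → [+ATR]; 9 /p/ transparent; 8 /p/ transparent; 7 /a/ → [+ATR]; bound reached.
[+ATR] positions on the surface: 1 3 5 6 7 10 12 14.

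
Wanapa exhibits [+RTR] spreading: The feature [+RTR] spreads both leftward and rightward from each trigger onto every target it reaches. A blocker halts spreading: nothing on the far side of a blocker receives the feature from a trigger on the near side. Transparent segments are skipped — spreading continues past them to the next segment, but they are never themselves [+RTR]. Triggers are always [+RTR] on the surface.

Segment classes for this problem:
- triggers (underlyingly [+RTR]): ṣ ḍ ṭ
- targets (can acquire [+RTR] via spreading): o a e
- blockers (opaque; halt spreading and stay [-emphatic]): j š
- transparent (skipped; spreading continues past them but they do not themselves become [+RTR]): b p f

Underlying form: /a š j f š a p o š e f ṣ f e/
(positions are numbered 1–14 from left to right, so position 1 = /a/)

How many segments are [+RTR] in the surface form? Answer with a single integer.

3

From /ṣ/ at 12 rightward: 13 /f/ transparent; 14 /e/ → [+RTR]; word edge.
From /ṣ/ at 12 leftward: 11 /f/ transparent; 10 /e/ → [+RTR]; 9 /š/ blocks.
Targets with no active source: positions 1 6 8 stay [-emphatic].
[+RTR] positions on the surface: 10 12 14.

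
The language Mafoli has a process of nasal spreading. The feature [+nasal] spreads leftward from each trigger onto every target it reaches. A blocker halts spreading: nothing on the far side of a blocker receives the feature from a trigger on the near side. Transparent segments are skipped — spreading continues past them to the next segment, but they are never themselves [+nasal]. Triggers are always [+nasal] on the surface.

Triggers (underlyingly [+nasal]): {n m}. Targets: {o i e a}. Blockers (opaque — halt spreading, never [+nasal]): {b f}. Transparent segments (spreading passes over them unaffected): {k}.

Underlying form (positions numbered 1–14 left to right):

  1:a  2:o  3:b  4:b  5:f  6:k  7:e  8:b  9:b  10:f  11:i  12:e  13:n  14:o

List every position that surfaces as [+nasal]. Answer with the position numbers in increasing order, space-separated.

From /n/ at 13 leftward: 12 /e/ → [+nasal]; 11 /i/ → [+nasal]; 10 /f/ blocks.
Targets with no active source: positions 1 2 7 14 stay [-nasal].

11 12 13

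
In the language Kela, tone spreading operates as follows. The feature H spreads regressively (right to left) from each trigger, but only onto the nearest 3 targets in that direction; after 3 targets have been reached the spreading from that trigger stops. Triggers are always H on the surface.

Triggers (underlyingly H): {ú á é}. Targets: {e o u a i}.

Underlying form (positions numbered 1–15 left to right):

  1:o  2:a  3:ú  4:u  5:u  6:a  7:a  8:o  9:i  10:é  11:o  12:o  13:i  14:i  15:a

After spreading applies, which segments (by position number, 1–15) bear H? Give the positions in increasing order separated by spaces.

1 2 3 7 8 9 10

From /ú/ at 3 leftward: 2 /a/ → H; 1 /o/ → H; word edge.
From /é/ at 10 leftward: 9 /i/ → H; 8 /o/ → H; 7 /a/ → H; bound reached.
Targets with no active source: positions 4 5 6 11 12 13 14 15 stay [-high tone].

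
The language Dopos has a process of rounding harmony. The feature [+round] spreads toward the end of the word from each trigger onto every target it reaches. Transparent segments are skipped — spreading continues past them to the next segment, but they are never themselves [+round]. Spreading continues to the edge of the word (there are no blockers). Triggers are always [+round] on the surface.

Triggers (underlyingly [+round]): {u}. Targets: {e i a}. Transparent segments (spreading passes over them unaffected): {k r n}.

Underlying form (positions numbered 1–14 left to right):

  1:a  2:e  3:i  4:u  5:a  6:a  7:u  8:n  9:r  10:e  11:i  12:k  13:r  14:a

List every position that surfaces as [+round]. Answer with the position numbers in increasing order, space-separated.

4 5 6 7 10 11 14

From /u/ at 4 rightward: 5 /a/ → [+round]; 6 /a/ → [+round]; 7 /u/ is itself a trigger — this domain ends here.
From /u/ at 7 rightward: 8 /n/ transparent; 9 /r/ transparent; 10 /e/ → [+round]; 11 /i/ → [+round]; 12 /k/ transparent; 13 /r/ transparent; 14 /a/ → [+round]; word edge.
Targets with no active source: positions 1 2 3 stay [-round].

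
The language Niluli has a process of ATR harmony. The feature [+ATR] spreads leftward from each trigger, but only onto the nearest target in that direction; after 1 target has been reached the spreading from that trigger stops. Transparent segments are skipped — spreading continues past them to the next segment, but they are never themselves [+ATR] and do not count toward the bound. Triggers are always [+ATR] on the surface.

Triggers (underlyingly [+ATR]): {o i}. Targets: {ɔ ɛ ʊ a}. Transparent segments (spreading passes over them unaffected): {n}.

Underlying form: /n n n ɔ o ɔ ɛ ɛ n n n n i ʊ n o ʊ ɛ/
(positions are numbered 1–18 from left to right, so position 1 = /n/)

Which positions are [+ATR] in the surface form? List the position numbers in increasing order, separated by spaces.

4 5 8 13 14 16

From /o/ at 5 leftward: 4 /ɔ/ → [+ATR]; bound reached.
From /i/ at 13 leftward: 12 /n/ transparent; 11 /n/ transparent; 10 /n/ transparent; 9 /n/ transparent; 8 /ɛ/ → [+ATR]; bound reached.
From /o/ at 16 leftward: 15 /n/ transparent; 14 /ʊ/ → [+ATR]; bound reached.
Targets with no active source: positions 6 7 17 18 stay [-ATR].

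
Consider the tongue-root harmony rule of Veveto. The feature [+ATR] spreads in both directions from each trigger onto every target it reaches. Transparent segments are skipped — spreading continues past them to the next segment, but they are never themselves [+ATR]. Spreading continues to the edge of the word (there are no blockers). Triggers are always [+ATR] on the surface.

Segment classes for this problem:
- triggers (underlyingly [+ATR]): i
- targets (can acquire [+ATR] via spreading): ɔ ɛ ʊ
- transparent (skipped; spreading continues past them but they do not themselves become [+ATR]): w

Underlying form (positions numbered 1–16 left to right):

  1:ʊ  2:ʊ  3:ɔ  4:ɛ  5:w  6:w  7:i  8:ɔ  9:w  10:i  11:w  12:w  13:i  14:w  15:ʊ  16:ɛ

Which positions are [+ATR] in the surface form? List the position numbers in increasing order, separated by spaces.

1 2 3 4 7 8 10 13 15 16

From /i/ at 7 rightward: 8 /ɔ/ → [+ATR]; 9 /w/ transparent; 10 /i/ is itself a trigger — this domain ends here.
From /i/ at 7 leftward: 6 /w/ transparent; 5 /w/ transparent; 4 /ɛ/ → [+ATR]; 3 /ɔ/ → [+ATR]; 2 /ʊ/ → [+ATR]; 1 /ʊ/ → [+ATR]; word edge.
From /i/ at 10 rightward: 11 /w/ transparent; 12 /w/ transparent; 13 /i/ is itself a trigger — this domain ends here.
From /i/ at 10 leftward: 9 /w/ transparent; 8 /ɔ/ → [+ATR]; 7 /i/ is itself a trigger — this domain ends here.
From /i/ at 13 rightward: 14 /w/ transparent; 15 /ʊ/ → [+ATR]; 16 /ɛ/ → [+ATR]; word edge.
From /i/ at 13 leftward: 12 /w/ transparent; 11 /w/ transparent; 10 /i/ is itself a trigger — this domain ends here.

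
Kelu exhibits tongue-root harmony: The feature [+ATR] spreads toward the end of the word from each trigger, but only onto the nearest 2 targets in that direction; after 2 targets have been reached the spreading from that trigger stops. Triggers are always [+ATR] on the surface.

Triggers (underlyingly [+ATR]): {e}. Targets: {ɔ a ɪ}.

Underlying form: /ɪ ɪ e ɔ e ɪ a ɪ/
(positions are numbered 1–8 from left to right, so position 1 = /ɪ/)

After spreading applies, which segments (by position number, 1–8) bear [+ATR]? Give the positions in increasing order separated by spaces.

3 4 5 6 7

From /e/ at 3 rightward: 4 /ɔ/ → [+ATR]; 5 /e/ is itself a trigger — this domain ends here.
From /e/ at 5 rightward: 6 /ɪ/ → [+ATR]; 7 /a/ → [+ATR]; bound reached.
Targets with no active source: positions 1 2 8 stay [-ATR].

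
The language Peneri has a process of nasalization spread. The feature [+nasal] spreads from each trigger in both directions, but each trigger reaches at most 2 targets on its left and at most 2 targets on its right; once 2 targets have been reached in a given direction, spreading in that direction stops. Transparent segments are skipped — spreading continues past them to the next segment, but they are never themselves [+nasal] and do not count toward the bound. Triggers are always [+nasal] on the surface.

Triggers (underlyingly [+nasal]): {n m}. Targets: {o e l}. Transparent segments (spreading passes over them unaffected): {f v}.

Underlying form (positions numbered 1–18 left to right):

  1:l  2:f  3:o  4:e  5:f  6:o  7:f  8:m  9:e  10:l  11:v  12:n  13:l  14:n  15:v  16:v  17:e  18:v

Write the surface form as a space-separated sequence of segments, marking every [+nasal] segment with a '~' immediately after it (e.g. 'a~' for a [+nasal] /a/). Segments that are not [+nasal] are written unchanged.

l f o e~ f o~ f m~ e~ l~ v n~ l~ n~ v v e~ v

From /m/ at 8 rightward: 9 /e/ → [+nasal]; 10 /l/ → [+nasal]; bound reached.
From /m/ at 8 leftward: 7 /f/ transparent; 6 /o/ → [+nasal]; 5 /f/ transparent; 4 /e/ → [+nasal]; bound reached.
From /n/ at 12 rightward: 13 /l/ → [+nasal]; 14 /n/ is itself a trigger — this domain ends here.
From /n/ at 12 leftward: 11 /v/ transparent; 10 /l/ → [+nasal]; 9 /e/ → [+nasal]; bound reached.
From /n/ at 14 rightward: 15 /v/ transparent; 16 /v/ transparent; 17 /e/ → [+nasal]; 18 /v/ transparent; word edge.
From /n/ at 14 leftward: 13 /l/ → [+nasal]; 12 /n/ is itself a trigger — this domain ends here.
Targets with no active source: positions 1 3 stay [-nasal].
[+nasal] positions on the surface: 4 6 8 9 10 12 13 14 17.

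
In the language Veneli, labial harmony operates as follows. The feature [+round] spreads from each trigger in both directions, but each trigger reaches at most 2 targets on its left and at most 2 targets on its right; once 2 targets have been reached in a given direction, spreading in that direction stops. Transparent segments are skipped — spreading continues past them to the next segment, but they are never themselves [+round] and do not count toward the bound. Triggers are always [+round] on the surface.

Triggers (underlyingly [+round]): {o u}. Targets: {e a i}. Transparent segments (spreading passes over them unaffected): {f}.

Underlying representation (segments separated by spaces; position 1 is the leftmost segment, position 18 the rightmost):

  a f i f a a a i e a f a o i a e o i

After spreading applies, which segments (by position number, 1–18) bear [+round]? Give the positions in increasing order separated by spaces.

From /o/ at 13 rightward: 14 /i/ → [+round]; 15 /a/ → [+round]; bound reached.
From /o/ at 13 leftward: 12 /a/ → [+round]; 11 /f/ transparent; 10 /a/ → [+round]; bound reached.
From /o/ at 17 rightward: 18 /i/ → [+round]; word edge.
From /o/ at 17 leftward: 16 /e/ → [+round]; 15 /a/ → [+round]; bound reached.
Targets with no active source: positions 1 3 5 6 7 8 9 stay [-round].

10 12 13 14 15 16 17 18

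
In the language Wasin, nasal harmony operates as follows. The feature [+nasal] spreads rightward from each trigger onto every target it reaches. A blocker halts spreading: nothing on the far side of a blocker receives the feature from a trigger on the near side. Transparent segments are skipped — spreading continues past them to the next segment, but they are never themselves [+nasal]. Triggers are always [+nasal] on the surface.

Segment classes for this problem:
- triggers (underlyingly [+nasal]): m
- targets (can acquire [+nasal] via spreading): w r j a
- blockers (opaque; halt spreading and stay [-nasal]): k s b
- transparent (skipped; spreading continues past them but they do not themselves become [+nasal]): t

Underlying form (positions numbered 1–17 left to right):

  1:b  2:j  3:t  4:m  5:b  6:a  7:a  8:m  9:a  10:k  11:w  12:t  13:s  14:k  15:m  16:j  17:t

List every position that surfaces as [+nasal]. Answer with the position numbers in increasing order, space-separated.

4 8 9 15 16

From /m/ at 4 rightward: 5 /b/ blocks.
From /m/ at 8 rightward: 9 /a/ → [+nasal]; 10 /k/ blocks.
From /m/ at 15 rightward: 16 /j/ → [+nasal]; 17 /t/ transparent; word edge.
Targets with no active source: positions 2 6 7 11 stay [-nasal].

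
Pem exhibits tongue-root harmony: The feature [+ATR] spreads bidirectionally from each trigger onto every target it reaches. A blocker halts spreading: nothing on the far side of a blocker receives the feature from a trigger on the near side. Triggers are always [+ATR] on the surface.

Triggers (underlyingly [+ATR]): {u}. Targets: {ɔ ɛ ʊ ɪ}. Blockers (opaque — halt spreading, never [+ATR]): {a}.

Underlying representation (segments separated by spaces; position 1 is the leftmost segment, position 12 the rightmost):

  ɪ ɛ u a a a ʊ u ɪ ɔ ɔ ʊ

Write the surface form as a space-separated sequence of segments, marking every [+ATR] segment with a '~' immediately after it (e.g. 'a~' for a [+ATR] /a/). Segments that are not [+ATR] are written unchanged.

ɪ~ ɛ~ u~ a a a ʊ~ u~ ɪ~ ɔ~ ɔ~ ʊ~

From /u/ at 3 rightward: 4 /a/ blocks.
From /u/ at 3 leftward: 2 /ɛ/ → [+ATR]; 1 /ɪ/ → [+ATR]; word edge.
From /u/ at 8 rightward: 9 /ɪ/ → [+ATR]; 10 /ɔ/ → [+ATR]; 11 /ɔ/ → [+ATR]; 12 /ʊ/ → [+ATR]; word edge.
From /u/ at 8 leftward: 7 /ʊ/ → [+ATR]; 6 /a/ blocks.
[+ATR] positions on the surface: 1 2 3 7 8 9 10 11 12.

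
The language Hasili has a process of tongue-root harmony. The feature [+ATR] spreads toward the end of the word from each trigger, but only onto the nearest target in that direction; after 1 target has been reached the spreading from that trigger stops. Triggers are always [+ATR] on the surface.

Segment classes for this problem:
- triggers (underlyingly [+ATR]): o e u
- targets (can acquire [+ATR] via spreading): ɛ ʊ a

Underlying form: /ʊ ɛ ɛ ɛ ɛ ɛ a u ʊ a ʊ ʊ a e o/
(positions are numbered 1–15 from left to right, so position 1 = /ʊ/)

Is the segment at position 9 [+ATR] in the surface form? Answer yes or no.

yes

From /u/ at 8 rightward: 9 /ʊ/ → [+ATR]; bound reached.
From /e/ at 14 rightward: 15 /o/ is itself a trigger — this domain ends here.
From /o/ at 15 rightward: word edge.
Targets with no active source: positions 1 2 3 4 5 6 7 10 11 12 13 stay [-ATR].
[+ATR] positions on the surface: 8 9 14 15.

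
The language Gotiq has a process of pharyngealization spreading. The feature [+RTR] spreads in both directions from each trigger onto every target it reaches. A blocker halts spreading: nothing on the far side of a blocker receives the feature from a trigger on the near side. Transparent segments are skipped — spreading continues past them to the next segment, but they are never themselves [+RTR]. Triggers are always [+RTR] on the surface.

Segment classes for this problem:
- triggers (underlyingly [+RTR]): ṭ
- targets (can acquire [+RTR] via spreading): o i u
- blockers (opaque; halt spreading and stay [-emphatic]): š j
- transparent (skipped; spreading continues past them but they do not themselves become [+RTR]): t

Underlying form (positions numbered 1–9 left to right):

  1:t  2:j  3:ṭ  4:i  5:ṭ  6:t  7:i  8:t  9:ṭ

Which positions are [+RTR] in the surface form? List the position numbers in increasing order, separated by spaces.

From /ṭ/ at 3 rightward: 4 /i/ → [+RTR]; 5 /ṭ/ is itself a trigger — this domain ends here.
From /ṭ/ at 3 leftward: 2 /j/ blocks.
From /ṭ/ at 5 rightward: 6 /t/ transparent; 7 /i/ → [+RTR]; 8 /t/ transparent; 9 /ṭ/ is itself a trigger — this domain ends here.
From /ṭ/ at 5 leftward: 4 /i/ → [+RTR]; 3 /ṭ/ is itself a trigger — this domain ends here.
From /ṭ/ at 9 rightward: word edge.
From /ṭ/ at 9 leftward: 8 /t/ transparent; 7 /i/ → [+RTR]; 6 /t/ transparent; 5 /ṭ/ is itself a trigger — this domain ends here.

3 4 5 7 9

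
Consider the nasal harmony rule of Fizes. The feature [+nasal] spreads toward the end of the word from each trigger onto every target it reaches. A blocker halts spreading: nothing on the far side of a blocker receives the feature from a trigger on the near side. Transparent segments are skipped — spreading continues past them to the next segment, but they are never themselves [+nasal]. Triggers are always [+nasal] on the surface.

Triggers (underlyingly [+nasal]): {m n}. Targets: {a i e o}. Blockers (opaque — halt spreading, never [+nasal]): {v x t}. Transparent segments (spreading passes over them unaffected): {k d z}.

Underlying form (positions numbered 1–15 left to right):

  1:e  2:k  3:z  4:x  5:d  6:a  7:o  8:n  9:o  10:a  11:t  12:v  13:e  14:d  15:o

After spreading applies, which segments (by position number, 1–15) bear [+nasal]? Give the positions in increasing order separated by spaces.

8 9 10

From /n/ at 8 rightward: 9 /o/ → [+nasal]; 10 /a/ → [+nasal]; 11 /t/ blocks.
Targets with no active source: positions 1 6 7 13 15 stay [-nasal].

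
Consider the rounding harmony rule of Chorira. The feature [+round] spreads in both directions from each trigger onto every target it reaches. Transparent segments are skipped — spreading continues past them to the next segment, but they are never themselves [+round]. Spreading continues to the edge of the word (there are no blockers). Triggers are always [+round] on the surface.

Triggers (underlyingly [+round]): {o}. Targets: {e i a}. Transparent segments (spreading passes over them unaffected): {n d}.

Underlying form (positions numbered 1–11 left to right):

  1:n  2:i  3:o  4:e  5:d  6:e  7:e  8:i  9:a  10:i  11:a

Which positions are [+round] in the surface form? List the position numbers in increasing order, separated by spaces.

2 3 4 6 7 8 9 10 11

From /o/ at 3 rightward: 4 /e/ → [+round]; 5 /d/ transparent; 6 /e/ → [+round]; 7 /e/ → [+round]; 8 /i/ → [+round]; 9 /a/ → [+round]; 10 /i/ → [+round]; 11 /a/ → [+round]; word edge.
From /o/ at 3 leftward: 2 /i/ → [+round]; 1 /n/ transparent; word edge.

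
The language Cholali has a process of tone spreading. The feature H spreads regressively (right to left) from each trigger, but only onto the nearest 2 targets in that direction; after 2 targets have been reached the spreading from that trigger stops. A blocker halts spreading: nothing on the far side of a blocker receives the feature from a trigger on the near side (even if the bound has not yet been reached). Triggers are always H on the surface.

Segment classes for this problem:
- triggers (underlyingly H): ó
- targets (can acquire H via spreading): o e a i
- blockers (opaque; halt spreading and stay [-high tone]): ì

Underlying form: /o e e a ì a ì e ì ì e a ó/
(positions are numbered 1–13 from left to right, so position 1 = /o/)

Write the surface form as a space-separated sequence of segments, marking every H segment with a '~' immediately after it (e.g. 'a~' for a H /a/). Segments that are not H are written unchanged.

From /ó/ at 13 leftward: 12 /a/ → H; 11 /e/ → H; bound reached.
Targets with no active source: positions 1 2 3 4 6 8 stay [-high tone].
H positions on the surface: 11 12 13.

o e e a ì a ì e ì ì e~ a~ ó~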